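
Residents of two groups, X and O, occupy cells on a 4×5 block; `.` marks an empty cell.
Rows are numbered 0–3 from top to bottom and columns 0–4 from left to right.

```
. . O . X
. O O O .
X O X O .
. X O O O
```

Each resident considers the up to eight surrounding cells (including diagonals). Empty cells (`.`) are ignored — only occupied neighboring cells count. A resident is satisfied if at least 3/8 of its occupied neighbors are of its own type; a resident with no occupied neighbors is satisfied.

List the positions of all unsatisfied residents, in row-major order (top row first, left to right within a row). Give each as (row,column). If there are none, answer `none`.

Row 0: (0,2)O 3/3 ok · (0,4)X 0/1 unhappy
Row 1: (1,1)O 3/5 ok · (1,2)O 5/6 ok · (1,3)O 3/5 ok
Row 2: (2,0)X 1/3 unhappy · (2,1)O 3/6 ok · (2,2)X 1/8 unhappy · (2,3)O 5/6 ok
Row 3: (3,1)X 2/4 ok · (3,2)O 3/5 ok · (3,3)O 3/4 ok · (3,4)O 2/2 ok

(0,4), (2,0), (2,2)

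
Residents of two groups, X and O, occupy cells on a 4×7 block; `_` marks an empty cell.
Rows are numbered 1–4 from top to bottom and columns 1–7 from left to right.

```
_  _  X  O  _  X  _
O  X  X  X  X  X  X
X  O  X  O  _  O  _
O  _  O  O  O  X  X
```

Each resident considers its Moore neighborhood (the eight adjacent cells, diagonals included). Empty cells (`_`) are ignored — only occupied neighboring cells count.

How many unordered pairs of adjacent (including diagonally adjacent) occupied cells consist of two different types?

Scan each occupied cell's neighbors to the right and below (and the two forward diagonals) so each pair is counted once.
Row 1: X(1,3)–O(1,4)≠ X(1,3)–X(2,3)= X(1,3)–X(2,4)= X(1,3)–X(2,2)= O(1,4)–X(2,4)≠ O(1,4)–X(2,5)≠ O(1,4)–X(2,3)≠ X(1,6)–X(2,6)= X(1,6)–X(2,7)= X(1,6)–X(2,5)=  → 4/10 unlike.
Row 2: O(2,1)–X(2,2)≠ O(2,1)–X(3,1)≠ O(2,1)–O(3,2)= X(2,2)–X(2,3)= X(2,2)–O(3,2)≠ X(2,2)–X(3,3)= X(2,2)–X(3,1)= X(2,3)–X(2,4)= X(2,3)–X(3,3)= X(2,3)–O(3,4)≠ X(2,3)–O(3,2)≠ X(2,4)–X(2,5)= X(2,4)–O(3,4)≠ X(2,4)–X(3,3)= X(2,5)–X(2,6)= X(2,5)–O(3,6)≠ X(2,5)–O(3,4)≠ X(2,6)–X(2,7)= X(2,6)–O(3,6)≠ X(2,7)–O(3,6)≠  → 10/20 unlike.
Row 3: X(3,1)–O(3,2)≠ X(3,1)–O(4,1)≠ O(3,2)–X(3,3)≠ O(3,2)–O(4,3)= O(3,2)–O(4,1)= X(3,3)–O(3,4)≠ X(3,3)–O(4,3)≠ X(3,3)–O(4,4)≠ O(3,4)–O(4,4)= O(3,4)–O(4,5)= O(3,4)–O(4,3)= O(3,6)–X(4,6)≠ O(3,6)–X(4,7)≠ O(3,6)–O(4,5)=  → 8/14 unlike.
Row 4: O(4,3)–O(4,4)= O(4,4)–O(4,5)= O(4,5)–X(4,6)≠ X(4,6)–X(4,7)=  → 1/4 unlike.
Total adjacent occupied pairs: 48; unlike-type pairs: 23.

23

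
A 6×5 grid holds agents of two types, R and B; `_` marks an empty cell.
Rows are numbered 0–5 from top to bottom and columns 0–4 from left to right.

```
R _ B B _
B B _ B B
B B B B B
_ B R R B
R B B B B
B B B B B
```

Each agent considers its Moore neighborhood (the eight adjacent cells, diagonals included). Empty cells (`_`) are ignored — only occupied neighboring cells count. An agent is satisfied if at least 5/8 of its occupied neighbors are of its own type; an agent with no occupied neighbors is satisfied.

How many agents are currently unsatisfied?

Row 0: (0,0)R 0/2 ✗ · (0,2)B 3/3 ✓ · (0,3)B 3/3 ✓
Row 1: (1,0)B 3/4 ✓ · (1,1)B 5/6 ✓ · (1,3)B 6/6 ✓ · (1,4)B 4/4 ✓
Row 2: (2,0)B 4/4 ✓ · (2,1)B 5/6 ✓ · (2,2)B 5/7 ✓ · (2,3)B 5/7 ✓ · (2,4)B 4/5 ✓
Row 3: (3,1)B 5/7 ✓ · (3,2)R 1/8 ✗ · (3,3)R 1/8 ✗ · (3,4)B 4/5 ✓
Row 4: (4,0)R 0/4 ✗ · (4,1)B 5/7 ✓ · (4,2)B 6/8 ✓ · (4,3)B 6/8 ✓ · (4,4)B 4/5 ✓
Row 5: (5,0)B 2/3 ✓ · (5,1)B 4/5 ✓ · (5,2)B 5/5 ✓ · (5,3)B 5/5 ✓ · (5,4)B 3/3 ✓
Unsatisfied: (0,0), (3,2), (3,3), (4,0) — 4 in total.

4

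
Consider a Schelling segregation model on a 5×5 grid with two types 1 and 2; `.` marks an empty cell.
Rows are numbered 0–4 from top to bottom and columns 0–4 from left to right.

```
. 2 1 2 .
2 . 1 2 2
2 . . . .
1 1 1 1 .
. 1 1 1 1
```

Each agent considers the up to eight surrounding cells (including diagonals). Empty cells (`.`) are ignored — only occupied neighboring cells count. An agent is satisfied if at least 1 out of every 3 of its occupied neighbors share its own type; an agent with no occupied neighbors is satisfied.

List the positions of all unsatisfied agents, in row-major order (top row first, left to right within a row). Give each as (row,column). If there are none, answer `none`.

(0,2), (1,2)

Row 0: (0,1)2 1/3 ok · (0,2)1 1/4 unhappy · (0,3)2 2/4 ok
Row 1: (1,0)2 2/2 ok · (1,2)1 1/4 unhappy · (1,3)2 2/4 ok · (1,4)2 2/2 ok
Row 2: (2,0)2 1/3 ok
Row 3: (3,0)1 2/3 ok · (3,1)1 4/5 ok · (3,2)1 5/5 ok · (3,3)1 4/4 ok
Row 4: (4,1)1 4/4 ok · (4,2)1 5/5 ok · (4,3)1 4/4 ok · (4,4)1 2/2 ok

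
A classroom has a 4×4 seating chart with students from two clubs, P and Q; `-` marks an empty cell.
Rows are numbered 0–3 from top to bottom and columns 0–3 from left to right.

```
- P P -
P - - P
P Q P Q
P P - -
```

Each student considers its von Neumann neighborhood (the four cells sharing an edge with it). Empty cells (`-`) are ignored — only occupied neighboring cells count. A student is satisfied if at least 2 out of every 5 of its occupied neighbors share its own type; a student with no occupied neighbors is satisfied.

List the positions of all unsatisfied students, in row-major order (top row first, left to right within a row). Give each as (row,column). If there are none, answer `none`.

(0,1)P 1/1 satisfied
(0,2)P 1/1 satisfied
(1,0)P 1/1 satisfied
(1,3)P 0/1 not
(2,0)P 2/3 satisfied
(2,1)Q 0/3 not
(2,2)P 0/2 not
(2,3)Q 0/2 not
(3,0)P 2/2 satisfied
(3,1)P 1/2 satisfied

(1,3), (2,1), (2,2), (2,3)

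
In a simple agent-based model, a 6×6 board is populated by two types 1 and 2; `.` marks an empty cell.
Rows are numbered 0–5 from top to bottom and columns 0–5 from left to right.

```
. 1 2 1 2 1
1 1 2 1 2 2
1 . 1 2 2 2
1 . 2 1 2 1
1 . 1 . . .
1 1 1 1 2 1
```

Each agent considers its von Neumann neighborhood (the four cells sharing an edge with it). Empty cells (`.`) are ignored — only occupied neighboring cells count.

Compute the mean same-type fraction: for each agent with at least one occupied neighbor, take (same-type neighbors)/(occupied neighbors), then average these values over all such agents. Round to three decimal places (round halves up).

0.494

(0,1)1 1/2
(0,2)2 1/3
(0,3)1 1/3
(0,4)2 1/3
(0,5)1 0/2
(1,0)1 2/2
(1,1)1 2/3
(1,2)2 1/4
(1,3)1 1/4
(1,4)2 3/4
(1,5)2 2/3
(2,0)1 2/2
(2,2)1 0/3
(2,3)2 1/4
(2,4)2 4/4
(2,5)2 2/3
(3,0)1 2/2
(3,2)2 0/3
(3,3)1 0/3
(3,4)2 1/3
(3,5)1 0/2
(4,0)1 2/2
(4,2)1 1/2
(5,0)1 2/2
(5,1)1 2/2
(5,2)1 3/3
(5,3)1 1/2
(5,4)2 0/2
(5,5)1 0/1
Sum over 29 agents: 1/2 + 1/3 + 1/3 + 1/3 + 0/2 + 2/2 + 2/3 + 1/4 + 1/4 + 3/4 + 2/3 + 2/2 + 0/3 + 1/4 + 4/4 + 2/3 + 2/2 + 0/3 + 0/3 + 1/3 + 0/2 + 2/2 + 1/2 + 2/2 + 2/2 + 3/3 + 1/2 + 0/2 + 0/1 = 43/3; mean = 43/3 ÷ 29 = 43/87 = 0.494252… → 0.494.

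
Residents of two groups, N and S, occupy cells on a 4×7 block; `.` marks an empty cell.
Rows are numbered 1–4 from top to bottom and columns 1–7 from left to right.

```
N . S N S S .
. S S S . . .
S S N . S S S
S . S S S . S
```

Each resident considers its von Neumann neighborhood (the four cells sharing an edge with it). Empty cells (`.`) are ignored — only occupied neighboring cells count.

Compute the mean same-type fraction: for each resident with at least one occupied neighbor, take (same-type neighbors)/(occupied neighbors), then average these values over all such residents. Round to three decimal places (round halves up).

0.745

Row 1: (1,1)N — no occupied neighbors · (1,3)S 1/2 · (1,4)N 0/3 · (1,5)S 1/2 · (1,6)S 1/1
Row 2: (2,2)S 2/2 · (2,3)S 3/4 · (2,4)S 1/2
Row 3: (3,1)S 2/2 · (3,2)S 2/3 · (3,3)N 0/3 · (3,5)S 2/2 · (3,6)S 2/2 · (3,7)S 2/2
Row 4: (4,1)S 1/1 · (4,3)S 1/2 · (4,4)S 2/2 · (4,5)S 2/2 · (4,7)S 1/1
Sum over 18 residents: 1/2 + 0/3 + 1/2 + 1/1 + 2/2 + 3/4 + 1/2 + 2/2 + 2/3 + 0/3 + 2/2 + 2/2 + 2/2 + 1/1 + 1/2 + 2/2 + 2/2 + 1/1 = 161/12; mean = 161/12 ÷ 18 = 161/216 = 0.745370… → 0.745.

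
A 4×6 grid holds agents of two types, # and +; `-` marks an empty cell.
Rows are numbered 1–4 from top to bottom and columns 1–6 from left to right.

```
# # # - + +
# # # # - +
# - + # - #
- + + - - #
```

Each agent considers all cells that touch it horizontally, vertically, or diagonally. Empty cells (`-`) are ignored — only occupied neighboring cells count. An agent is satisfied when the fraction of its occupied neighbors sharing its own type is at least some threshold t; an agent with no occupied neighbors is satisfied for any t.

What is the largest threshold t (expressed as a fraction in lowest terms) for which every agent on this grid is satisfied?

1/3

(1,1)# 3/3
(1,2)# 5/5
(1,3)# 4/4
(1,5)+ 2/3
(1,6)+ 2/2
(2,1)# 4/4
(2,2)# 6/7
(2,3)# 5/6
(2,4)# 3/5
(2,6)+ 2/3
(3,1)# 2/3
(3,3)+ 2/6
(3,4)# 2/4
(3,6)# 1/2
(4,2)+ 2/3
(4,3)+ 2/3
(4,6)# 1/1
The smallest same-type fraction is 2/6 at (3,3), which reduces to 1/3. Any threshold above that leaves this agent unsatisfied.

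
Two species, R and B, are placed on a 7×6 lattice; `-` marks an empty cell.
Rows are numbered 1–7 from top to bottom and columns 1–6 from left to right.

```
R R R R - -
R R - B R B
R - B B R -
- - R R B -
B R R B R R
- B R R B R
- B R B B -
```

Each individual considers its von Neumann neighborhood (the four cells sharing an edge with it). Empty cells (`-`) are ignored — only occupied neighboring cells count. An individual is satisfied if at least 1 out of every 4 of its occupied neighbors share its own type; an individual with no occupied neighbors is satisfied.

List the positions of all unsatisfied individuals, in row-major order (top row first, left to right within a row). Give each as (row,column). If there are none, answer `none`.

(2,6), (4,5), (5,1), (5,4)

(1,1)R 2/2 satisfied
(1,2)R 3/3 satisfied
(1,3)R 2/2 satisfied
(1,4)R 1/2 satisfied
(2,1)R 3/3 satisfied
(2,2)R 2/2 satisfied
(2,4)B 1/3 satisfied
(2,5)R 1/3 satisfied
(2,6)B 0/1 not
(3,1)R 1/1 satisfied
(3,3)B 1/2 satisfied
(3,4)B 2/4 satisfied
(3,5)R 1/3 satisfied
(4,3)R 2/3 satisfied
(4,4)R 1/4 satisfied
(4,5)B 0/3 not
(5,1)B 0/1 not
(5,2)R 1/3 satisfied
(5,3)R 3/4 satisfied
(5,4)B 0/4 not
(5,5)R 1/4 satisfied
(5,6)R 2/2 satisfied
(6,2)B 1/3 satisfied
(6,3)R 3/4 satisfied
(6,4)R 1/4 satisfied
(6,5)B 1/4 satisfied
(6,6)R 1/2 satisfied
(7,2)B 1/2 satisfied
(7,3)R 1/3 satisfied
(7,4)B 1/3 satisfied
(7,5)B 2/2 satisfied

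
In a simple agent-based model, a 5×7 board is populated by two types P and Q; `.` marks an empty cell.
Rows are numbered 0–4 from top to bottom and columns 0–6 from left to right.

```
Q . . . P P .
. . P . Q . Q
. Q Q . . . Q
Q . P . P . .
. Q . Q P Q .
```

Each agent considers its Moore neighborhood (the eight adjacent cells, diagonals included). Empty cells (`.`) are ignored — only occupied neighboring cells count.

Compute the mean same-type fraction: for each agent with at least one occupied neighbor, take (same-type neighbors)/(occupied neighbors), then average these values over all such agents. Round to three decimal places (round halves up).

0.356

(0,0)Q — no occupied neighbors
(0,4)P 1/2
(0,5)P 1/3
(1,2)P 0/2
(1,4)Q 0/2
(1,6)Q 1/2
(2,1)Q 2/4
(2,2)Q 1/3
(2,6)Q 1/1
(3,0)Q 2/2
(3,2)P 0/4
(3,4)P 1/3
(4,1)Q 1/2
(4,3)Q 0/3
(4,4)P 1/3
(4,5)Q 0/2
Sum over 15 agents: 1/2 + 1/3 + 0/2 + 0/2 + 1/2 + 2/4 + 1/3 + 1/1 + 2/2 + 0/4 + 1/3 + 1/2 + 0/3 + 1/3 + 0/2 = 16/3; mean = 16/3 ÷ 15 = 16/45 = 0.355555… → 0.356.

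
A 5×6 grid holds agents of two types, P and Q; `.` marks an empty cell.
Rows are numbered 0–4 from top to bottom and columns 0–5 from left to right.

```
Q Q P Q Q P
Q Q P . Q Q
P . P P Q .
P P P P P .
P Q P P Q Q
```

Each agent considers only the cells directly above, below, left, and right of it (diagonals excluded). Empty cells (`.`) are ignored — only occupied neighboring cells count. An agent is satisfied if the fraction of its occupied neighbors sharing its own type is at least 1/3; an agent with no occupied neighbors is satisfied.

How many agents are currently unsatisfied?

2

(0,0)Q 2/2 ✓
(0,1)Q 2/3 ✓
(0,2)P 1/3 ✓
(0,3)Q 1/2 ✓
(0,4)Q 2/3 ✓
(0,5)P 0/2 ✗
(1,0)Q 2/3 ✓
(1,1)Q 2/3 ✓
(1,2)P 2/3 ✓
(1,4)Q 3/3 ✓
(1,5)Q 1/2 ✓
(2,0)P 1/2 ✓
(2,2)P 3/3 ✓
(2,3)P 2/3 ✓
(2,4)Q 1/3 ✓
(3,0)P 3/3 ✓
(3,1)P 2/3 ✓
(3,2)P 4/4 ✓
(3,3)P 4/4 ✓
(3,4)P 1/3 ✓
(4,0)P 1/2 ✓
(4,1)Q 0/3 ✗
(4,2)P 2/3 ✓
(4,3)P 2/3 ✓
(4,4)Q 1/3 ✓
(4,5)Q 1/1 ✓
Unsatisfied: (0,5), (4,1) — 2 in total.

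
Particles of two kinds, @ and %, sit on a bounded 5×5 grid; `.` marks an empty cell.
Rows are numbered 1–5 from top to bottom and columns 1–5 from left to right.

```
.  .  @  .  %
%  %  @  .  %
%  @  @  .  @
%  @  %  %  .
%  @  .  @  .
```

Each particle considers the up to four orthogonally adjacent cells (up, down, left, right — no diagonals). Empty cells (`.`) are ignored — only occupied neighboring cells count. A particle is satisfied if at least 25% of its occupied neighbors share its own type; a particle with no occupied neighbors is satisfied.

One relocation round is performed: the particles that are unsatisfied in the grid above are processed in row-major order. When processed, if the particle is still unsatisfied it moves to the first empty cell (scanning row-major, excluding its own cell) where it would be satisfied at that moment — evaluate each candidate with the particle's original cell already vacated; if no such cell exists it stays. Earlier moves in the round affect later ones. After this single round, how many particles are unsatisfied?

0

Initially unsatisfied (in order): (3,5), (5,4).
  (3,5) → (1,2).
  (5,4) → (1,1).
Resulting grid:
@ @ @ . %
% % @ . %
% @ @ . .
% @ % % .
% @ . . .
All satisfied now.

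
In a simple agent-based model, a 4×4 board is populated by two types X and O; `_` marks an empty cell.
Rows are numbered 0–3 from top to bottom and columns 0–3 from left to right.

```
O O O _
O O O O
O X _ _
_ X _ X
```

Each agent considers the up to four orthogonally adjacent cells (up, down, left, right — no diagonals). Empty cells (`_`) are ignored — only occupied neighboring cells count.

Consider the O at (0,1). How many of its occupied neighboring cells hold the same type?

3

Occupied neighbors of (0,1): (1,1)=O, (0,0)=O, (0,2)=O.
Same type (O): 3 of 3.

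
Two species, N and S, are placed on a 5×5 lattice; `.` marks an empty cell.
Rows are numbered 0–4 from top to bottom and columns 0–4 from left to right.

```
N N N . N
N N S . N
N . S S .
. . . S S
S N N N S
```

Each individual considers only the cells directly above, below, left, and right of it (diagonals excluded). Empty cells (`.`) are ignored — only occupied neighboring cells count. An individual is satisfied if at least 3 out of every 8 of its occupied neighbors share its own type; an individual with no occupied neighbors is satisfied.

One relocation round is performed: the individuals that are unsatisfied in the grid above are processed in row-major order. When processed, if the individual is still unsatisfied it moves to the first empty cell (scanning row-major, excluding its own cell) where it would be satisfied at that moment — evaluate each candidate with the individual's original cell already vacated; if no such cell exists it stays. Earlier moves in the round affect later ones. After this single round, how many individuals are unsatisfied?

Initially unsatisfied (in order): (1,2), (4,0), (4,3).
  (1,2) → (1,3).
  (4,0) → (1,2).
  (4,3) → (0,3).
Resulting grid:
N N N N N
N N S S N
N . S S .
. . . S S
. N N . S
All satisfied now.

0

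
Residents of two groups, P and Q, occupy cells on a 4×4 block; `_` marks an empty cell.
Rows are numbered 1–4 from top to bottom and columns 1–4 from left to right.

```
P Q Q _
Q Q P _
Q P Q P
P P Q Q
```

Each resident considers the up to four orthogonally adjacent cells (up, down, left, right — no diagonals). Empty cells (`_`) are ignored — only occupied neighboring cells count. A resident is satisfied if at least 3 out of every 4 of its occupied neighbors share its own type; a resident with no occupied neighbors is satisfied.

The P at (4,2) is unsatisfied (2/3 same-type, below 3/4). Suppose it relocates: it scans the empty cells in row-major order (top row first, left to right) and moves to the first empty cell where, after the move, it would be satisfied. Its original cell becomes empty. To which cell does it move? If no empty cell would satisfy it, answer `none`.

(2,4)

Vacating (4,2). Empty cells in order:
  (1,4): 0/1 same-type → still unsatisfied.
  (2,4): 2/2 same-type → satisfied — stop here.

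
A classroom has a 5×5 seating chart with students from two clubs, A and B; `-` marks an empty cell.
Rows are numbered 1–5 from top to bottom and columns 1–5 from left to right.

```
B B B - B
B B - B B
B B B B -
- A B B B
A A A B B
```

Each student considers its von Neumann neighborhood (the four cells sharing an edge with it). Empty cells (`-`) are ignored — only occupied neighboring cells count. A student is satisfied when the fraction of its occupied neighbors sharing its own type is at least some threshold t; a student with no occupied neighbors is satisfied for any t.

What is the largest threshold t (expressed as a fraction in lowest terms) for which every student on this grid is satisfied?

(1,1)B 2/2
(1,2)B 3/3
(1,3)B 1/1
(1,5)B 1/1
(2,1)B 3/3
(2,2)B 3/3
(2,4)B 2/2
(2,5)B 2/2
(3,1)B 2/2
(3,2)B 3/4
(3,3)B 3/3
(3,4)B 3/3
(4,2)A 1/3
(4,3)B 2/4
(4,4)B 4/4
(4,5)B 2/2
(5,1)A 1/1
(5,2)A 3/3
(5,3)A 1/3
(5,4)B 2/3
(5,5)B 2/2
The smallest same-type fraction is 1/3 at (4,2), which reduces to 1/3. Any threshold above that leaves this student unsatisfied.

1/3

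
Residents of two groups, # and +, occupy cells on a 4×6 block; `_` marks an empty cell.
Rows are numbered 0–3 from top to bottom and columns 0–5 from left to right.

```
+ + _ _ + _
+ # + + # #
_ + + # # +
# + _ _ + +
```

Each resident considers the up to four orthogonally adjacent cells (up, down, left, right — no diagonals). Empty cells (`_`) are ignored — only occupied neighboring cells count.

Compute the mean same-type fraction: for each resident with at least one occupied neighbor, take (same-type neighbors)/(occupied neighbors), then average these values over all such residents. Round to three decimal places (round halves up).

(0,0)+ 2/2
(0,1)+ 1/2
(0,4)+ 0/1
(1,0)+ 1/2
(1,1)# 0/4
(1,2)+ 2/3
(1,3)+ 1/3
(1,4)# 2/4
(1,5)# 1/2
(2,1)+ 2/3
(2,2)+ 2/3
(2,3)# 1/3
(2,4)# 2/4
(2,5)+ 1/3
(3,0)# 0/1
(3,1)+ 1/2
(3,4)+ 1/2
(3,5)+ 2/2
Sum over 18 residents: 2/2 + 1/2 + 0/1 + 1/2 + 0/4 + 2/3 + 1/3 + 2/4 + 1/2 + 2/3 + 2/3 + 1/3 + 2/4 + 1/3 + 0/1 + 1/2 + 1/2 + 2/2 = 17/2; mean = 17/2 ÷ 18 = 17/36 = 0.472222… → 0.472.

0.472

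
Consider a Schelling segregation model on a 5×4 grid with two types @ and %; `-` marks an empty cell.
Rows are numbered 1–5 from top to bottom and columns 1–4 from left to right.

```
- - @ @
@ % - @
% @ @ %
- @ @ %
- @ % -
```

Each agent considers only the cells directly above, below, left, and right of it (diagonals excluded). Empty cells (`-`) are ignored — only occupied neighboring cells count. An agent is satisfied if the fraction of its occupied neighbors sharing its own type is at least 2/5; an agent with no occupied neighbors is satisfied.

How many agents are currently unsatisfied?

5

(1,3)@ 1/1 ok
(1,4)@ 2/2 ok
(2,1)@ 0/2 unhappy
(2,2)% 0/2 unhappy
(2,4)@ 1/2 ok
(3,1)% 0/2 unhappy
(3,2)@ 2/4 ok
(3,3)@ 2/3 ok
(3,4)% 1/3 unhappy
(4,2)@ 3/3 ok
(4,3)@ 2/4 ok
(4,4)% 1/2 ok
(5,2)@ 1/2 ok
(5,3)% 0/2 unhappy
Unsatisfied: (2,1), (2,2), (3,1), (3,4), (5,3) — 5 in total.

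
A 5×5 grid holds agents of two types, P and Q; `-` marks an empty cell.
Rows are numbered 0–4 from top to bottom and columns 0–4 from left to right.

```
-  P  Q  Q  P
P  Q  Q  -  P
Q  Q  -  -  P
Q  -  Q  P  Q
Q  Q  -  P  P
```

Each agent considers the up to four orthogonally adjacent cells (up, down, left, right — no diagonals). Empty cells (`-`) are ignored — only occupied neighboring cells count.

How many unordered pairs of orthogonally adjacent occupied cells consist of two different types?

9

Scan each occupied cell's neighbors to the right and below so each pair is counted once.
Row 0: P(0,1)–Q(0,2)≠ P(0,1)–Q(1,1)≠ Q(0,2)–Q(0,3)= Q(0,2)–Q(1,2)= Q(0,3)–P(0,4)≠ P(0,4)–P(1,4)=  → 3/6 unlike.
Row 1: P(1,0)–Q(1,1)≠ P(1,0)–Q(2,0)≠ Q(1,1)–Q(1,2)= Q(1,1)–Q(2,1)= P(1,4)–P(2,4)=  → 2/5 unlike.
Row 2: Q(2,0)–Q(2,1)= Q(2,0)–Q(3,0)= P(2,4)–Q(3,4)≠  → 1/3 unlike.
Row 3: Q(3,0)–Q(4,0)= Q(3,2)–P(3,3)≠ P(3,3)–Q(3,4)≠ P(3,3)–P(4,3)= Q(3,4)–P(4,4)≠  → 3/5 unlike.
Row 4: Q(4,0)–Q(4,1)= P(4,3)–P(4,4)=  → 0/2 unlike.
Total adjacent occupied pairs: 21; unlike-type pairs: 9.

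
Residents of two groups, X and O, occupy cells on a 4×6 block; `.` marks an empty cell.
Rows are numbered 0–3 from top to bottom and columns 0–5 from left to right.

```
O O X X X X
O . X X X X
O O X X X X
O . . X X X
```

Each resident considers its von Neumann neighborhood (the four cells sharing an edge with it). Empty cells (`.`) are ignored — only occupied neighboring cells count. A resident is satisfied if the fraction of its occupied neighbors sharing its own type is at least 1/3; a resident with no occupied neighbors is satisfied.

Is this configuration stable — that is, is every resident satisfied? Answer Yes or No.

Yes

(0,0)O 2/2 ✓
(0,1)O 1/2 ✓
(0,2)X 2/3 ✓
(0,3)X 3/3 ✓
(0,4)X 3/3 ✓
(0,5)X 2/2 ✓
(1,0)O 2/2 ✓
(1,2)X 3/3 ✓
(1,3)X 4/4 ✓
(1,4)X 4/4 ✓
(1,5)X 3/3 ✓
(2,0)O 3/3 ✓
(2,1)O 1/2 ✓
(2,2)X 2/3 ✓
(2,3)X 4/4 ✓
(2,4)X 4/4 ✓
(2,5)X 3/3 ✓
(3,0)O 1/1 ✓
(3,3)X 2/2 ✓
(3,4)X 3/3 ✓
(3,5)X 2/2 ✓
All meet the threshold, so the configuration is stable.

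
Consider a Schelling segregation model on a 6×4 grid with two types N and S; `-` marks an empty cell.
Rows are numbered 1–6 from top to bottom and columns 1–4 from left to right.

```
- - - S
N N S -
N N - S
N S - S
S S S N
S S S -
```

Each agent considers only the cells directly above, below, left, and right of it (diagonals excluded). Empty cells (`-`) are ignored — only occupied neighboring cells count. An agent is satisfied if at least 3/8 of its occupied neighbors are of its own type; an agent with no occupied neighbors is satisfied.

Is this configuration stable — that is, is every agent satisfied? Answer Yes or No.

(1,4)S 0/0 satisfied
(2,1)N 2/2 satisfied
(2,2)N 2/3 satisfied
(2,3)S 0/1 not
(3,1)N 3/3 satisfied
(3,2)N 2/3 satisfied
(3,4)S 1/1 satisfied
(4,1)N 1/3 not
(4,2)S 1/3 not
(4,4)S 1/2 satisfied
(5,1)S 2/3 satisfied
(5,2)S 4/4 satisfied
(5,3)S 2/3 satisfied
(5,4)N 0/2 not
(6,1)S 2/2 satisfied
(6,2)S 3/3 satisfied
(6,3)S 2/2 satisfied
For instance (2,3) has only 0/1 same-type neighbors, below 3/8.

No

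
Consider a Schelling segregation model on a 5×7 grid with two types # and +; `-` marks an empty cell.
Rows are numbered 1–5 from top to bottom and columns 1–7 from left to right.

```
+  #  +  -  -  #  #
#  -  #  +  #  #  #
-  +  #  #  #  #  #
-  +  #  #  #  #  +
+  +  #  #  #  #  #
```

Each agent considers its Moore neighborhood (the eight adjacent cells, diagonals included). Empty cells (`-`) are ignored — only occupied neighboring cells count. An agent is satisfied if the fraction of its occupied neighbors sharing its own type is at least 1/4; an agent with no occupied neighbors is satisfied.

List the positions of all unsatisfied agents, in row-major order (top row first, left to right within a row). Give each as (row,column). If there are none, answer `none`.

(1,1), (2,4), (3,2), (4,7)

(1,1)+ 0/2 unhappy
(1,2)# 2/4 ok
(1,3)+ 1/3 ok
(1,6)# 4/4 ok
(1,7)# 3/3 ok
(2,1)# 1/3 ok
(2,3)# 3/6 ok
(2,4)+ 1/6 unhappy
(2,5)# 5/6 ok
(2,6)# 7/7 ok
(2,7)# 5/5 ok
(3,2)+ 1/5 unhappy
(3,3)# 4/7 ok
(3,4)# 7/8 ok
(3,5)# 7/8 ok
(3,6)# 7/8 ok
(3,7)# 4/5 ok
(4,2)+ 3/6 ok
(4,3)# 5/8 ok
(4,4)# 8/8 ok
(4,5)# 8/8 ok
(4,6)# 7/8 ok
(4,7)+ 0/5 unhappy
(5,1)+ 2/2 ok
(5,2)+ 2/4 ok
(5,3)# 3/5 ok
(5,4)# 5/5 ok
(5,5)# 5/5 ok
(5,6)# 4/5 ok
(5,7)# 2/3 ok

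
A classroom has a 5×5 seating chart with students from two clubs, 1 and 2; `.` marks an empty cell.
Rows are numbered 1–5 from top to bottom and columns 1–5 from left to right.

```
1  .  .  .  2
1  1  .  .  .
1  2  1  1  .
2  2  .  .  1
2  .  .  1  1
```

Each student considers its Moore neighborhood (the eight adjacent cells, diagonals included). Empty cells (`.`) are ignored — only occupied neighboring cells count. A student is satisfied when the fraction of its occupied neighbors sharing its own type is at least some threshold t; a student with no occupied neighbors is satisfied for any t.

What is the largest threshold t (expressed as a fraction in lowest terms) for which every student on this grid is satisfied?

Row 1: (1,1)1 2/2 · (1,5)2 — no occupied neighbors
Row 2: (2,1)1 3/4 · (2,2)1 4/5
Row 3: (3,1)1 2/5 · (3,2)2 2/6 · (3,3)1 2/4 · (3,4)1 2/2
Row 4: (4,1)2 3/4 · (4,2)2 3/5 · (4,5)1 3/3
Row 5: (5,1)2 2/2 · (5,4)1 2/2 · (5,5)1 2/2
The smallest same-type fraction is 2/6 at (3,2), which reduces to 1/3. Any threshold above that leaves this student unsatisfied.

1/3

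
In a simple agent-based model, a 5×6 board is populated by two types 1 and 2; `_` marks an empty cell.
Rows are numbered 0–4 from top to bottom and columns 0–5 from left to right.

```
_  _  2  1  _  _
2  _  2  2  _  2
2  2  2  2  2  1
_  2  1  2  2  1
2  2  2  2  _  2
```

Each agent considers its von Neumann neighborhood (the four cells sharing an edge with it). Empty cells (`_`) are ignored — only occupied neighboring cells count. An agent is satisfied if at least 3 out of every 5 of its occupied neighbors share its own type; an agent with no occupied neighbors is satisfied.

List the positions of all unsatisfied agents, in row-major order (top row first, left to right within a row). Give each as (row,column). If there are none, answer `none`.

(0,2)2 1/2 ✗
(0,3)1 0/2 ✗
(1,0)2 1/1 ✓
(1,2)2 3/3 ✓
(1,3)2 2/3 ✓
(1,5)2 0/1 ✗
(2,0)2 2/2 ✓
(2,1)2 3/3 ✓
(2,2)2 3/4 ✓
(2,3)2 4/4 ✓
(2,4)2 2/3 ✓
(2,5)1 1/3 ✗
(3,1)2 2/3 ✓
(3,2)1 0/4 ✗
(3,3)2 3/4 ✓
(3,4)2 2/3 ✓
(3,5)1 1/3 ✗
(4,0)2 1/1 ✓
(4,1)2 3/3 ✓
(4,2)2 2/3 ✓
(4,3)2 2/2 ✓
(4,5)2 0/1 ✗

(0,2), (0,3), (1,5), (2,5), (3,2), (3,5), (4,5)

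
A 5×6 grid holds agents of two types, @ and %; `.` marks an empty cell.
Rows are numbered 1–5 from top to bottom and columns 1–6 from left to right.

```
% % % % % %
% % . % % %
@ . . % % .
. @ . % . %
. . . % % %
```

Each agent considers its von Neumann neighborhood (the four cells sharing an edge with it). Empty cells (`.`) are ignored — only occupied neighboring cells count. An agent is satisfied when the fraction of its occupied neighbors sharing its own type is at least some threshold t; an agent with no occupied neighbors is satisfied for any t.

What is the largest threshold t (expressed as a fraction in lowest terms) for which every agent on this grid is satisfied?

Row 1: (1,1)% 2/2 · (1,2)% 3/3 · (1,3)% 2/2 · (1,4)% 3/3 · (1,5)% 3/3 · (1,6)% 2/2
Row 2: (2,1)% 2/3 · (2,2)% 2/2 · (2,4)% 3/3 · (2,5)% 4/4 · (2,6)% 2/2
Row 3: (3,1)@ 0/1 · (3,4)% 3/3 · (3,5)% 2/2
Row 4: (4,2)@ — no occupied neighbors · (4,4)% 2/2 · (4,6)% 1/1
Row 5: (5,4)% 2/2 · (5,5)% 2/2 · (5,6)% 2/2
The smallest same-type fraction is 0/1 at (3,1), which reduces to 0/1. Any threshold above that leaves this agent unsatisfied.

0/1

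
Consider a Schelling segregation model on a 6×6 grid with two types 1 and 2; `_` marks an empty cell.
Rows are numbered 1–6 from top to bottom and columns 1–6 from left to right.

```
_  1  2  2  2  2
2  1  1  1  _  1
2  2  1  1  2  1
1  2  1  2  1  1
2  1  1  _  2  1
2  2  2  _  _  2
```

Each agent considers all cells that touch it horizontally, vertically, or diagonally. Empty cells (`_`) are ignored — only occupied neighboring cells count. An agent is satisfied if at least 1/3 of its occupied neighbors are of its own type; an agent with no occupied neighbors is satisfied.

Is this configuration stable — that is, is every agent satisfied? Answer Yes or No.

No

Row 1: (1,2)1 2/4 ✓ · (1,3)2 1/5 ✗ · (1,4)2 2/4 ✓ · (1,5)2 2/4 ✓ · (1,6)2 1/2 ✓
Row 2: (2,1)2 2/4 ✓ · (2,2)1 3/7 ✓ · (2,3)1 5/8 ✓ · (2,4)1 3/7 ✓ · (2,6)1 1/4 ✗
Row 3: (3,1)2 3/5 ✓ · (3,2)2 3/8 ✓ · (3,3)1 5/8 ✓ · (3,4)1 5/7 ✓ · (3,5)2 1/7 ✗ · (3,6)1 3/4 ✓
Row 4: (4,1)1 1/5 ✗ · (4,2)2 3/8 ✓ · (4,3)1 4/7 ✓ · (4,4)2 2/7 ✗ · (4,5)1 4/7 ✓ · (4,6)1 3/5 ✓
Row 5: (5,1)2 3/5 ✓ · (5,2)1 3/8 ✓ · (5,3)1 2/6 ✓ · (5,5)2 2/5 ✓ · (5,6)1 2/4 ✓
Row 6: (6,1)2 2/3 ✓ · (6,2)2 3/5 ✓ · (6,3)2 1/3 ✓ · (6,6)2 1/2 ✓
For instance (1,3) has only 1/5 same-type neighbors, below 1/3.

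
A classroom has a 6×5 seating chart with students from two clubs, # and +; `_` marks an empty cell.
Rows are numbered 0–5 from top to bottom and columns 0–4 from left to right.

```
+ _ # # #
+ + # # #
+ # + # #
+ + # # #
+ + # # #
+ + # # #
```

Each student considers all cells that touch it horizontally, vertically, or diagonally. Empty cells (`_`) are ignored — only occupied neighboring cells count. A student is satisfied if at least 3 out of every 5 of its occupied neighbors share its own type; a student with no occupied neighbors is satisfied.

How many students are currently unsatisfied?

3

Row 0: (0,0)+ 2/2 ✓ · (0,2)# 3/4 ✓ · (0,3)# 5/5 ✓ · (0,4)# 3/3 ✓
Row 1: (1,0)+ 3/4 ✓ · (1,1)+ 4/7 ✗ · (1,2)# 5/7 ✓ · (1,3)# 7/8 ✓ · (1,4)# 5/5 ✓
Row 2: (2,0)+ 4/5 ✓ · (2,1)# 2/8 ✗ · (2,2)+ 2/8 ✗ · (2,3)# 7/8 ✓ · (2,4)# 5/5 ✓
Row 3: (3,0)+ 4/5 ✓ · (3,1)+ 5/8 ✓ · (3,2)# 5/8 ✓ · (3,3)# 7/8 ✓ · (3,4)# 5/5 ✓
Row 4: (4,0)+ 5/5 ✓ · (4,1)+ 5/8 ✓ · (4,2)# 5/8 ✓ · (4,3)# 8/8 ✓ · (4,4)# 5/5 ✓
Row 5: (5,0)+ 3/3 ✓ · (5,1)+ 3/5 ✓ · (5,2)# 3/5 ✓ · (5,3)# 5/5 ✓ · (5,4)# 3/3 ✓
Unsatisfied: (1,1), (2,1), (2,2) — 3 in total.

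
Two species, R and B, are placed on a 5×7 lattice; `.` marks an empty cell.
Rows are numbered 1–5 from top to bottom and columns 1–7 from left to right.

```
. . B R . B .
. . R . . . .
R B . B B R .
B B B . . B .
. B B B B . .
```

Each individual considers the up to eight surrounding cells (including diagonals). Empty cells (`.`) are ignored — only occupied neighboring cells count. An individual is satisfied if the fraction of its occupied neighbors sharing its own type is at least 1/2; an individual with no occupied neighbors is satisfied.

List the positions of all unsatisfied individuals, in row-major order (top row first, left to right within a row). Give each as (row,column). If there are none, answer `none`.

(1,3)B 0/2 unhappy
(1,4)R 1/2 ok
(1,6)B 0/0 ok
(2,3)R 1/4 unhappy
(3,1)R 0/3 unhappy
(3,2)B 3/5 ok
(3,4)B 2/3 ok
(3,5)B 2/3 ok
(3,6)R 0/2 unhappy
(4,1)B 3/4 ok
(4,2)B 5/6 ok
(4,3)B 6/6 ok
(4,6)B 2/3 ok
(5,2)B 4/4 ok
(5,3)B 4/4 ok
(5,4)B 3/3 ok
(5,5)B 2/2 ok

(1,3), (2,3), (3,1), (3,6)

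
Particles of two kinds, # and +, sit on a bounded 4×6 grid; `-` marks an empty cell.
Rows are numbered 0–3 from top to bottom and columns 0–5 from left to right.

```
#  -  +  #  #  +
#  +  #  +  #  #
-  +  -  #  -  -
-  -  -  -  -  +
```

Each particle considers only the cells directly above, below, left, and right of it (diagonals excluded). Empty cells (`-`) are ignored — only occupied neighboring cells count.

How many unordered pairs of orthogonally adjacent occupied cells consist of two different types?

Scan each occupied cell's neighbors to the right and below so each pair is counted once.
From row 0: 5 unlike of 8 pairs (running 5/8).
From row 1: 5 unlike of 7 pairs (running 10/15).
Total adjacent occupied pairs: 15; unlike-type pairs: 10.

10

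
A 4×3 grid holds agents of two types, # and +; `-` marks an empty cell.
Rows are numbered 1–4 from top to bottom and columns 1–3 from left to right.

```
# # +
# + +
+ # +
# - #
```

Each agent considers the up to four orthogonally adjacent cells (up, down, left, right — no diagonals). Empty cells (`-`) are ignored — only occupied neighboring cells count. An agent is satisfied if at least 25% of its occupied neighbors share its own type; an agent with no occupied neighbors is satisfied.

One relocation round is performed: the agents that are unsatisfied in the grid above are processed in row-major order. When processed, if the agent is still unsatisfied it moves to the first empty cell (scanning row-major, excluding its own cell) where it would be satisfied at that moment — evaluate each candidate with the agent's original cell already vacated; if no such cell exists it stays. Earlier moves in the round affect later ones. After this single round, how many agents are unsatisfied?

1

Initially unsatisfied (in order): (3,1), (3,2), (4,1), (4,3).
  (3,1): no empty cell satisfies it; stays.
  (3,2) → (4,2).
  (4,1): now satisfied by earlier moves; stays.
  (4,3): now satisfied by earlier moves; stays.
Resulting grid:
# # +
# + +
+ - +
# # #
Unsatisfied now: (3,1).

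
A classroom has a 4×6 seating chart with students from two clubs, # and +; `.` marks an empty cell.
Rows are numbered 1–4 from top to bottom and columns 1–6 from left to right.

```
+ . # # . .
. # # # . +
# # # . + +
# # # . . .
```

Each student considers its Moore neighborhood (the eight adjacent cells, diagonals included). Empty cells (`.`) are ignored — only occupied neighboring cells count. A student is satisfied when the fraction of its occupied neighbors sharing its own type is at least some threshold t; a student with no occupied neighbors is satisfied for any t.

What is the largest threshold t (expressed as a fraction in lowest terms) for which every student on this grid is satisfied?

0/1

Row 1: (1,1)+ 0/1 · (1,3)# 4/4 · (1,4)# 3/3
Row 2: (2,2)# 5/6 · (2,3)# 6/6 · (2,4)# 4/5 · (2,6)+ 2/2
Row 3: (3,1)# 4/4 · (3,2)# 7/7 · (3,3)# 6/6 · (3,5)+ 2/3 · (3,6)+ 2/2
Row 4: (4,1)# 3/3 · (4,2)# 5/5 · (4,3)# 3/3
The smallest same-type fraction is 0/1 at (1,1), which reduces to 0/1. Any threshold above that leaves this student unsatisfied.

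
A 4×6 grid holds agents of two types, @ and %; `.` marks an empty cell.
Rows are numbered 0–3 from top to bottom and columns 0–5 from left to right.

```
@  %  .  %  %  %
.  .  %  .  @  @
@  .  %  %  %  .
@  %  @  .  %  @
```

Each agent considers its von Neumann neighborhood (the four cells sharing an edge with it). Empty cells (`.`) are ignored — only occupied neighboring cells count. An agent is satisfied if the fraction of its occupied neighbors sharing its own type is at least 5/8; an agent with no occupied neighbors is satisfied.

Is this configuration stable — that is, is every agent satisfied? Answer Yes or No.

No

(0,0)@ 0/1 not
(0,1)% 0/1 not
(0,3)% 1/1 satisfied
(0,4)% 2/3 satisfied
(0,5)% 1/2 not
(1,2)% 1/1 satisfied
(1,4)@ 1/3 not
(1,5)@ 1/2 not
(2,0)@ 1/1 satisfied
(2,2)% 2/3 satisfied
(2,3)% 2/2 satisfied
(2,4)% 2/3 satisfied
(3,0)@ 1/2 not
(3,1)% 0/2 not
(3,2)@ 0/2 not
(3,4)% 1/2 not
(3,5)@ 0/1 not
For instance (0,0) has only 0/1 same-type neighbors, below 5/8.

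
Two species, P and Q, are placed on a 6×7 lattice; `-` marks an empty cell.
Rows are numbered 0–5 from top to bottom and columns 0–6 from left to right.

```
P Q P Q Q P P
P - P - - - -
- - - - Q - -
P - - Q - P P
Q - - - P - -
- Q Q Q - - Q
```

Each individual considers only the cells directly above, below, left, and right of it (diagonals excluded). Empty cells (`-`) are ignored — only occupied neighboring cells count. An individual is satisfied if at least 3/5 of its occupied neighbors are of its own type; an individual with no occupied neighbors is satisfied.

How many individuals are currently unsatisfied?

(0,0)P 1/2 ✗
(0,1)Q 0/2 ✗
(0,2)P 1/3 ✗
(0,3)Q 1/2 ✗
(0,4)Q 1/2 ✗
(0,5)P 1/2 ✗
(0,6)P 1/1 ✓
(1,0)P 1/1 ✓
(1,2)P 1/1 ✓
(2,4)Q 0/0 ✓
(3,0)P 0/1 ✗
(3,3)Q 0/0 ✓
(3,5)P 1/1 ✓
(3,6)P 1/1 ✓
(4,0)Q 0/1 ✗
(4,4)P 0/0 ✓
(5,1)Q 1/1 ✓
(5,2)Q 2/2 ✓
(5,3)Q 1/1 ✓
(5,6)Q 0/0 ✓
Unsatisfied: (0,0), (0,1), (0,2), (0,3), (0,4), (0,5), (3,0), (4,0) — 8 in total.

8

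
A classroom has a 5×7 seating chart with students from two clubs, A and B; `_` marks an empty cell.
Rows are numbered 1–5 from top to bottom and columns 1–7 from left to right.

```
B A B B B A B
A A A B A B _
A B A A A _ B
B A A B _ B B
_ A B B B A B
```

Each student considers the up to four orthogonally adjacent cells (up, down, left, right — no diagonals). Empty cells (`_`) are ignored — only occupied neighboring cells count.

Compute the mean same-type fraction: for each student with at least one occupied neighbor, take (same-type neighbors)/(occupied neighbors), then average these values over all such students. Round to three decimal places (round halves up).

0.441

Row 1: (1,1)B 0/2 · (1,2)A 1/3 · (1,3)B 1/3 · (1,4)B 3/3 · (1,5)B 1/3 · (1,6)A 0/3 · (1,7)B 0/1
Row 2: (2,1)A 2/3 · (2,2)A 3/4 · (2,3)A 2/4 · (2,4)B 1/4 · (2,5)A 1/4 · (2,6)B 0/2
Row 3: (3,1)A 1/3 · (3,2)B 0/4 · (3,3)A 3/4 · (3,4)A 2/4 · (3,5)A 2/2 · (3,7)B 1/1
Row 4: (4,1)B 0/2 · (4,2)A 2/4 · (4,3)A 2/4 · (4,4)B 1/3 · (4,6)B 1/2 · (4,7)B 3/3
Row 5: (5,2)A 1/2 · (5,3)B 1/3 · (5,4)B 3/3 · (5,5)B 1/2 · (5,6)A 0/3 · (5,7)B 1/2
Sum over 31 students: 0/2 + 1/3 + 1/3 + 3/3 + 1/3 + 0/3 + 0/1 + 2/3 + 3/4 + 2/4 + 1/4 + 1/4 + 0/2 + 1/3 + 0/4 + 3/4 + 2/4 + 2/2 + 1/1 + 0/2 + 2/4 + 2/4 + 1/3 + 1/2 + 3/3 + 1/2 + 1/3 + 3/3 + 1/2 + 0/3 + 1/2 = 41/3; mean = 41/3 ÷ 31 = 41/93 = 0.440860… → 0.441.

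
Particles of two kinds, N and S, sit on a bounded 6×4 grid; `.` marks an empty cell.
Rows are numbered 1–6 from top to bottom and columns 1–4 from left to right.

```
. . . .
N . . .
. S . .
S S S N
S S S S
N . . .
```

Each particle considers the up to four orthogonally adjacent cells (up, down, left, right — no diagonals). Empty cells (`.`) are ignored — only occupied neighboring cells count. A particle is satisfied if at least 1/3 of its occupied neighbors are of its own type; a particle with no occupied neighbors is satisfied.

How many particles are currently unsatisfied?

(2,1)N 0/0 ok
(3,2)S 1/1 ok
(4,1)S 2/2 ok
(4,2)S 4/4 ok
(4,3)S 2/3 ok
(4,4)N 0/2 unhappy
(5,1)S 2/3 ok
(5,2)S 3/3 ok
(5,3)S 3/3 ok
(5,4)S 1/2 ok
(6,1)N 0/1 unhappy
Unsatisfied: (4,4), (6,1) — 2 in total.

2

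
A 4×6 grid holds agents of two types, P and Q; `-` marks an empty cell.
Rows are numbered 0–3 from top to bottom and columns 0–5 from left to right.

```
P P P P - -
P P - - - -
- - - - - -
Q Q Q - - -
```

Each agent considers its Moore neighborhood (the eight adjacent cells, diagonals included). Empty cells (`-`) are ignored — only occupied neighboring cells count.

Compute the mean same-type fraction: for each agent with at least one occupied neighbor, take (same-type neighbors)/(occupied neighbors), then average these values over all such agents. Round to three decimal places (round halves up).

1.000

(0,0)P 3/3
(0,1)P 4/4
(0,2)P 3/3
(0,3)P 1/1
(1,0)P 3/3
(1,1)P 4/4
(3,0)Q 1/1
(3,1)Q 2/2
(3,2)Q 1/1
Sum over 9 agents: 3/3 + 4/4 + 3/3 + 1/1 + 3/3 + 4/4 + 1/1 + 2/2 + 1/1 = 9; mean = 9 ÷ 9 = 1 = 1.0 → 1.000.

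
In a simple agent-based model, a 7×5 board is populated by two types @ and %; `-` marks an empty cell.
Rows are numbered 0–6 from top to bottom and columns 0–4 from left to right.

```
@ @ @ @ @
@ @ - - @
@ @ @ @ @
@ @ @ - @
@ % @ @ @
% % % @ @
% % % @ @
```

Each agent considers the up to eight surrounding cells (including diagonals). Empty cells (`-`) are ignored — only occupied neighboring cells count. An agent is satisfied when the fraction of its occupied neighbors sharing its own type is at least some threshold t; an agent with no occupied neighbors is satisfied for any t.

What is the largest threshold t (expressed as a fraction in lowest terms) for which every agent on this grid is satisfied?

3/8

Row 0: (0,0)@ 3/3 · (0,1)@ 4/4 · (0,2)@ 3/3 · (0,3)@ 3/3 · (0,4)@ 2/2
Row 1: (1,0)@ 5/5 · (1,1)@ 7/7 · (1,4)@ 4/4
Row 2: (2,0)@ 5/5 · (2,1)@ 7/7 · (2,2)@ 5/5 · (2,3)@ 5/5 · (2,4)@ 3/3
Row 3: (3,0)@ 4/5 · (3,1)@ 7/8 · (3,2)@ 6/7 · (3,4)@ 4/4
Row 4: (4,0)@ 2/5 · (4,1)% 3/8 · (4,2)@ 4/7 · (4,3)@ 6/7 · (4,4)@ 4/4
Row 5: (5,0)% 4/5 · (5,1)% 6/8 · (5,2)% 4/8 · (5,3)@ 6/8 · (5,4)@ 5/5
Row 6: (6,0)% 3/3 · (6,1)% 5/5 · (6,2)% 3/5 · (6,3)@ 3/5 · (6,4)@ 3/3
The smallest same-type fraction is 3/8 at (4,1), which reduces to 3/8. Any threshold above that leaves this agent unsatisfied.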